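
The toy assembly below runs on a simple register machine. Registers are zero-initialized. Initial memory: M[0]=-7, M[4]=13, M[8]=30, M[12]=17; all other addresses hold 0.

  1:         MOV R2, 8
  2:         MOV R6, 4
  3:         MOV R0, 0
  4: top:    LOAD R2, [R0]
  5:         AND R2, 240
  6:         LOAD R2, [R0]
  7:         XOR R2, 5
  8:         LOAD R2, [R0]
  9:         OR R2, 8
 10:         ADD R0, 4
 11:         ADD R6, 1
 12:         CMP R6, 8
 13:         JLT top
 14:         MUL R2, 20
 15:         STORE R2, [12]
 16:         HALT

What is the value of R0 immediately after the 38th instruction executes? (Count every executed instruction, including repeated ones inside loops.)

12

after MOV R2, 8: R2=8
after MOV R6, 4: R6=4
after MOV R0, 0: R0=0
after LOAD R2, [R0]: R2=M[0]=-7
after AND R2, 240: R2=(-7)&240=240
after LOAD R2, [R0]: R2=M[0]=-7
after XOR R2, 5: R2=(-7)^5=-4
after LOAD R2, [R0]: R2=M[0]=-7
after OR R2, 8: R2=(-7)|8=-7
after ADD R0, 4: R0=0+4=4
after ADD R6, 1: R6=4+1=5
CMP R6, 8  (cmp 5,8)
JLT top: taken
after LOAD R2, [R0]: R2=M[4]=13
after AND R2, 240: R2=13&240=0
after LOAD R2, [R0]: R2=M[4]=13
after XOR R2, 5: R2=13^5=8
after LOAD R2, [R0]: R2=M[4]=13
after OR R2, 8: R2=13|8=13
after ADD R0, 4: R0=4+4=8
after ADD R6, 1: R6=5+1=6
CMP R6, 8  (cmp 6,8)
JLT top: taken
after LOAD R2, [R0]: R2=M[8]=30
after AND R2, 240: R2=30&240=16
after LOAD R2, [R0]: R2=M[8]=30
after XOR R2, 5: R2=30^5=27
after LOAD R2, [R0]: R2=M[8]=30
after OR R2, 8: R2=30|8=30
after ADD R0, 4: R0=8+4=12
after ADD R6, 1: R6=6+1=7
CMP R6, 8  (cmp 7,8)
JLT top: taken
after LOAD R2, [R0]: R2=M[12]=17
after AND R2, 240: R2=17&240=16
after LOAD R2, [R0]: R2=M[12]=17
after XOR R2, 5: R2=17^5=20
after LOAD R2, [R0]: R2=M[12]=17
After step 38: R0 = 12.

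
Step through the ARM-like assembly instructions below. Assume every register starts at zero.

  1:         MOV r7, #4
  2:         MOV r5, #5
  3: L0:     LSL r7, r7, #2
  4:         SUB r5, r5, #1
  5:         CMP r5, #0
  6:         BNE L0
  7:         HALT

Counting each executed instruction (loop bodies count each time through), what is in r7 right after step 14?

256

r7=4
r5=5
r7=4<<2=16
r5=5-1=4
CMP r5, #0  (cmp 4,0)
BNE L0: taken
r7=16<<2=64
r5=4-1=3
CMP r5, #0  (cmp 3,0)
BNE L0: taken
r7=64<<2=256
r5=3-1=2
CMP r5, #0  (cmp 2,0)
BNE L0: taken
After step 14: r7 = 256.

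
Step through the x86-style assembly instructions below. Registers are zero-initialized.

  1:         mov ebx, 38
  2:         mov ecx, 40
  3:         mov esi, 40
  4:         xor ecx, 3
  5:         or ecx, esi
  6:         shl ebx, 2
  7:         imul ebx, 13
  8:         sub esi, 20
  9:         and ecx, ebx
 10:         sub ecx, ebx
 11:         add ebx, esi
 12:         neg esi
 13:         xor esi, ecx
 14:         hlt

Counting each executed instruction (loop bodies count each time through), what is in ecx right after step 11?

after mov ebx, 38: ebx=38
after mov ecx, 40: ecx=40
after mov esi, 40: esi=40
after xor ecx, 3: ecx=40^3=43
after or ecx, esi: ecx=43|40=43
after shl ebx, 2: ebx=38<<2=152
after imul ebx, 13: ebx=152*13=1976
after sub esi, 20: esi=40-20=20
after and ecx, ebx: ecx=43&1976=40
after sub ecx, ebx: ecx=40-1976=-1936
after add ebx, esi: ebx=1976+20=1996
After step 11: ecx = -1936.

-1936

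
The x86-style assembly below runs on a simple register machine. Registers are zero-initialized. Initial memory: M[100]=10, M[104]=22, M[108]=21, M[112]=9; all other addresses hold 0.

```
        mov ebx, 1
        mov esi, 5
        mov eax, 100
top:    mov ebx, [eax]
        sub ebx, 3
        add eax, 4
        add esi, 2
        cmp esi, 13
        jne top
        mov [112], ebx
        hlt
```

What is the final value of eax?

after mov ebx, 1: ebx=1
after mov esi, 5: esi=5
after mov eax, 100: eax=100
after mov ebx, [eax]: ebx=M[100]=10
after sub ebx, 3: ebx=10-3=7
after add eax, 4: eax=100+4=104
after add esi, 2: esi=5+2=7
cmp esi, 13  (cmp 7,13)
jne top: taken
after mov ebx, [eax]: ebx=M[104]=22
after sub ebx, 3: ebx=22-3=19
after add eax, 4: eax=104+4=108
after add esi, 2: esi=7+2=9
cmp esi, 13  (cmp 9,13)
jne top: taken
after mov ebx, [eax]: ebx=M[108]=21
after sub ebx, 3: ebx=21-3=18
after add eax, 4: eax=108+4=112
after add esi, 2: esi=9+2=11
cmp esi, 13  (cmp 11,13)
jne top: taken
after mov ebx, [eax]: ebx=M[112]=9
after sub ebx, 3: ebx=9-3=6
after add eax, 4: eax=112+4=116
after add esi, 2: esi=11+2=13
cmp esi, 13  (cmp 13,13)
jne top: not taken
mov [112], ebx → M[112]=6
halt.

116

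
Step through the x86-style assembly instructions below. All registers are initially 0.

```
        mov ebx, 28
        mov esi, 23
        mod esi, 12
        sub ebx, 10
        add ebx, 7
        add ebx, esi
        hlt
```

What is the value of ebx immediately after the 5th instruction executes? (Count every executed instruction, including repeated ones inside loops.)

mov ebx, 28 → ebx=28
mov esi, 23 → esi=23
mod esi, 12 → esi=23%12=11
sub ebx, 10 → ebx=28-10=18
add ebx, 7 → ebx=18+7=25
After step 5: ebx = 25.

25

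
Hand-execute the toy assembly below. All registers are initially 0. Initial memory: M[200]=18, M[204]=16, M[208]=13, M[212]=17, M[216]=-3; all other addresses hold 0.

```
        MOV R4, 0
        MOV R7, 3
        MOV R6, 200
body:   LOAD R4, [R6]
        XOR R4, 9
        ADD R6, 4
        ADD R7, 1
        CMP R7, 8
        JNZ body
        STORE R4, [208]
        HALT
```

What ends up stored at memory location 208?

-12

after MOV R4, 0: R4=0
after MOV R7, 3: R7=3
after MOV R6, 200: R6=200
after LOAD R4, [R6]: R4=M[200]=18
after XOR R4, 9: R4=18^9=27
after ADD R6, 4: R6=200+4=204
after ADD R7, 1: R7=3+1=4
CMP R7, 8  (cmp 4,8)
JNZ body: taken
after LOAD R4, [R6]: R4=M[204]=16
after XOR R4, 9: R4=16^9=25
after ADD R6, 4: R6=204+4=208
after ADD R7, 1: R7=4+1=5
CMP R7, 8  (cmp 5,8)
JNZ body: taken
after LOAD R4, [R6]: R4=M[208]=13
after XOR R4, 9: R4=13^9=4
after ADD R6, 4: R6=208+4=212
after ADD R7, 1: R7=5+1=6
CMP R7, 8  (cmp 6,8)
JNZ body: taken
after LOAD R4, [R6]: R4=M[212]=17
after XOR R4, 9: R4=17^9=24
after ADD R6, 4: R6=212+4=216
after ADD R7, 1: R7=6+1=7
CMP R7, 8  (cmp 7,8)
JNZ body: taken
after LOAD R4, [R6]: R4=M[216]=-3
after XOR R4, 9: R4=(-3)^9=-12
after ADD R6, 4: R6=216+4=220
after ADD R7, 1: R7=7+1=8
CMP R7, 8  (cmp 8,8)
JNZ body: not taken
STORE R4, [208] → M[208]=-12
halt.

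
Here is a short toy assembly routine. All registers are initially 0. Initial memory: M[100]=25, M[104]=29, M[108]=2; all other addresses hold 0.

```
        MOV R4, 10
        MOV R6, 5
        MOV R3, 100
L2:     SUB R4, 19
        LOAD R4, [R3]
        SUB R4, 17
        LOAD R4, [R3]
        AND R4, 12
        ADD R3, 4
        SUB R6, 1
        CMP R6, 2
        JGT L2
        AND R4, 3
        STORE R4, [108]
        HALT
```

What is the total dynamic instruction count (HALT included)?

after MOV R4, 10: R4=10
after MOV R6, 5: R6=5
after MOV R3, 100: R3=100
after SUB R4, 19: R4=10-19=-9
after LOAD R4, [R3]: R4=M[100]=25
after SUB R4, 17: R4=25-17=8
after LOAD R4, [R3]: R4=M[100]=25
after AND R4, 12: R4=25&12=8
after ADD R3, 4: R3=100+4=104
after SUB R6, 1: R6=5-1=4
CMP R6, 2  (cmp 4,2)
JGT L2: taken
after SUB R4, 19: R4=8-19=-11
after LOAD R4, [R3]: R4=M[104]=29
after SUB R4, 17: R4=29-17=12
after LOAD R4, [R3]: R4=M[104]=29
after AND R4, 12: R4=29&12=12
after ADD R3, 4: R3=104+4=108
after SUB R6, 1: R6=4-1=3
CMP R6, 2  (cmp 3,2)
JGT L2: taken
after SUB R4, 19: R4=12-19=-7
after LOAD R4, [R3]: R4=M[108]=2
after SUB R4, 17: R4=2-17=-15
after LOAD R4, [R3]: R4=M[108]=2
after AND R4, 12: R4=2&12=0
after ADD R3, 4: R3=108+4=112
after SUB R6, 1: R6=3-1=2
CMP R6, 2  (cmp 2,2)
JGT L2: not taken
after AND R4, 3: R4=0&3=0
STORE R4, [108] → M[108]=0
halt.
Total executed instructions: 33.

33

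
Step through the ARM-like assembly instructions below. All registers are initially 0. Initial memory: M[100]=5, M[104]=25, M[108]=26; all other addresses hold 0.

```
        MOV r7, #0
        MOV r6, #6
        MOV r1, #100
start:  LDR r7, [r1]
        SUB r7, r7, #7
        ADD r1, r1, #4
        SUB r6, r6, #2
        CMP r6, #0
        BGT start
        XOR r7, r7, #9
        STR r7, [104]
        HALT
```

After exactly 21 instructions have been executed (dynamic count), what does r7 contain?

19

r7=0
r6=6
r1=100
r7=M[100]=5
r7=5-7=-2
r1=100+4=104
r6=6-2=4
CMP r6, #0  (cmp 4,0)
BGT start: taken
r7=M[104]=25
r7=25-7=18
r1=104+4=108
r6=4-2=2
CMP r6, #0  (cmp 2,0)
BGT start: taken
r7=M[108]=26
r7=26-7=19
r1=108+4=112
r6=2-2=0
CMP r6, #0  (cmp 0,0)
BGT start: not taken
After step 21: r7 = 19.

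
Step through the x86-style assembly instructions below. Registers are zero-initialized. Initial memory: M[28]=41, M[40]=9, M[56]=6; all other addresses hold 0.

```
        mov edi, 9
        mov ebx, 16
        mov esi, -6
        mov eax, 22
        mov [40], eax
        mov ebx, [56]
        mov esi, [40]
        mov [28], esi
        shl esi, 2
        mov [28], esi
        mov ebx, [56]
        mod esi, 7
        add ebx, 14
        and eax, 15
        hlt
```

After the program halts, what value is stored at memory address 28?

88

after mov edi, 9: edi=9
after mov ebx, 16: ebx=16
after mov esi, -6: esi=-6
after mov eax, 22: eax=22
mov [40], eax → M[40]=22
after mov ebx, [56]: ebx=M[56]=6
after mov esi, [40]: esi=M[40]=22
mov [28], esi → M[28]=22
after shl esi, 2: esi=22<<2=88
mov [28], esi → M[28]=88
after mov ebx, [56]: ebx=M[56]=6
after mod esi, 7: esi=88%7=4
after add ebx, 14: ebx=6+14=20
after and eax, 15: eax=22&15=6
halt.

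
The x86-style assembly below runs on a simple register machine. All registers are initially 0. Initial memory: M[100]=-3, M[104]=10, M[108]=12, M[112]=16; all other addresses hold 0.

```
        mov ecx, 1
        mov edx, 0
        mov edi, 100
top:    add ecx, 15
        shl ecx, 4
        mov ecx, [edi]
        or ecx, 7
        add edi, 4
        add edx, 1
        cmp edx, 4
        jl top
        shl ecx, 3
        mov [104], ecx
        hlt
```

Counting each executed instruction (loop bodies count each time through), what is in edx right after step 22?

ecx=1
edx=0
edi=100
ecx=1+15=16
ecx=16<<4=256
ecx=M[100]=-3
ecx=(-3)|7=-1
edi=100+4=104
edx=0+1=1
cmp edx, 4  (cmp 1,4)
jl top: taken
ecx=(-1)+15=14
ecx=14<<4=224
ecx=M[104]=10
ecx=10|7=15
edi=104+4=108
edx=1+1=2
cmp edx, 4  (cmp 2,4)
jl top: taken
ecx=15+15=30
ecx=30<<4=480
ecx=M[108]=12
After step 22: edx = 2.

2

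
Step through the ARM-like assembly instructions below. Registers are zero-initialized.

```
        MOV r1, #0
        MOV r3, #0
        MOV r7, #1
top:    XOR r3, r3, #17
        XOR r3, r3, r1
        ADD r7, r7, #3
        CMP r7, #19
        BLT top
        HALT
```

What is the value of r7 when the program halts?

19

MOV r1, #0 → r1=0
MOV r3, #0 → r3=0
MOV r7, #1 → r7=1
XOR r3, r3, #17 → r3=0^17=17
XOR r3, r3, r1 → r3=17^0=17
ADD r7, r7, #3 → r7=1+3=4
CMP r7, #19  (cmp 4,19)
BLT top: taken
XOR r3, r3, #17 → r3=17^17=0
XOR r3, r3, r1 → r3=0^0=0
ADD r7, r7, #3 → r7=4+3=7
CMP r7, #19  (cmp 7,19)
BLT top: taken
XOR r3, r3, #17 → r3=0^17=17
XOR r3, r3, r1 → r3=17^0=17
ADD r7, r7, #3 → r7=7+3=10
CMP r7, #19  (cmp 10,19)
BLT top: taken
XOR r3, r3, #17 → r3=17^17=0
XOR r3, r3, r1 → r3=0^0=0
ADD r7, r7, #3 → r7=10+3=13
CMP r7, #19  (cmp 13,19)
BLT top: taken
XOR r3, r3, #17 → r3=0^17=17
XOR r3, r3, r1 → r3=17^0=17
ADD r7, r7, #3 → r7=13+3=16
CMP r7, #19  (cmp 16,19)
BLT top: taken
XOR r3, r3, #17 → r3=17^17=0
XOR r3, r3, r1 → r3=0^0=0
ADD r7, r7, #3 → r7=16+3=19
CMP r7, #19  (cmp 19,19)
BLT top: not taken
halt.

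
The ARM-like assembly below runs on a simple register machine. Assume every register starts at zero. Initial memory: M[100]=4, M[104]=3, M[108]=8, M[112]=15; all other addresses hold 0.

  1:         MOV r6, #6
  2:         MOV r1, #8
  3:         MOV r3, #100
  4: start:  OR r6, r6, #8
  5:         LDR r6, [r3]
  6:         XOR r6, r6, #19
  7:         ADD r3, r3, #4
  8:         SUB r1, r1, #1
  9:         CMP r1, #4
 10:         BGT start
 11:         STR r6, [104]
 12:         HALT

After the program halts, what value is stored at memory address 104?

28

r6=6
r1=8
r3=100
r6=6|8=14
r6=M[100]=4
r6=4^19=23
r3=100+4=104
r1=8-1=7
CMP r1, #4  (cmp 7,4)
BGT start: taken
r6=23|8=31
r6=M[104]=3
r6=3^19=16
r3=104+4=108
r1=7-1=6
CMP r1, #4  (cmp 6,4)
BGT start: taken
r6=16|8=24
r6=M[108]=8
r6=8^19=27
r3=108+4=112
r1=6-1=5
CMP r1, #4  (cmp 5,4)
BGT start: taken
r6=27|8=27
r6=M[112]=15
r6=15^19=28
r3=112+4=116
r1=5-1=4
CMP r1, #4  (cmp 4,4)
BGT start: not taken
STR r6, [104] → M[104]=28
halt.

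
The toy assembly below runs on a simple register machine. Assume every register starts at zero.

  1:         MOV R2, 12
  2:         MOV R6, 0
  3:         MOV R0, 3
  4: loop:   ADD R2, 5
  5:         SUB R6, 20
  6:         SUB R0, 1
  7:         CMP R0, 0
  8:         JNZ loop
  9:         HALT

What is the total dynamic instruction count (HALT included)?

19

R2=12
R6=0
R0=3
R2=12+5=17
R6=0-20=-20
R0=3-1=2
CMP R0, 0  (cmp 2,0)
JNZ loop: taken
R2=17+5=22
R6=(-20)-20=-40
R0=2-1=1
CMP R0, 0  (cmp 1,0)
JNZ loop: taken
R2=22+5=27
R6=(-40)-20=-60
R0=1-1=0
CMP R0, 0  (cmp 0,0)
JNZ loop: not taken
halt.
Total executed instructions: 19.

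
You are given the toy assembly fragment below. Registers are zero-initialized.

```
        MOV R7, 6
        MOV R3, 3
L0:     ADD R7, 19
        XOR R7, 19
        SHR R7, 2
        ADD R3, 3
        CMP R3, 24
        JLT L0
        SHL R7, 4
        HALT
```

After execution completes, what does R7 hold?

16

after MOV R7, 6: R7=6
after MOV R3, 3: R3=3
after ADD R7, 19: R7=6+19=25
after XOR R7, 19: R7=25^19=10
after SHR R7, 2: R7=10>>2=2
after ADD R3, 3: R3=3+3=6
CMP R3, 24  (cmp 6,24)
JLT L0: taken
after ADD R7, 19: R7=2+19=21
after XOR R7, 19: R7=21^19=6
after SHR R7, 2: R7=6>>2=1
after ADD R3, 3: R3=6+3=9
CMP R3, 24  (cmp 9,24)
JLT L0: taken
after ADD R7, 19: R7=1+19=20
after XOR R7, 19: R7=20^19=7
after SHR R7, 2: R7=7>>2=1
after ADD R3, 3: R3=9+3=12
CMP R3, 24  (cmp 12,24)
JLT L0: taken
after ADD R7, 19: R7=1+19=20
after XOR R7, 19: R7=20^19=7
after SHR R7, 2: R7=7>>2=1
after ADD R3, 3: R3=12+3=15
CMP R3, 24  (cmp 15,24)
JLT L0: taken
after ADD R7, 19: R7=1+19=20
after XOR R7, 19: R7=20^19=7
after SHR R7, 2: R7=7>>2=1
after ADD R3, 3: R3=15+3=18
CMP R3, 24  (cmp 18,24)
JLT L0: taken
after ADD R7, 19: R7=1+19=20
after XOR R7, 19: R7=20^19=7
after SHR R7, 2: R7=7>>2=1
after ADD R3, 3: R3=18+3=21
CMP R3, 24  (cmp 21,24)
JLT L0: taken
after ADD R7, 19: R7=1+19=20
after XOR R7, 19: R7=20^19=7
after SHR R7, 2: R7=7>>2=1
after ADD R3, 3: R3=21+3=24
CMP R3, 24  (cmp 24,24)
JLT L0: not taken
after SHL R7, 4: R7=1<<4=16
halt.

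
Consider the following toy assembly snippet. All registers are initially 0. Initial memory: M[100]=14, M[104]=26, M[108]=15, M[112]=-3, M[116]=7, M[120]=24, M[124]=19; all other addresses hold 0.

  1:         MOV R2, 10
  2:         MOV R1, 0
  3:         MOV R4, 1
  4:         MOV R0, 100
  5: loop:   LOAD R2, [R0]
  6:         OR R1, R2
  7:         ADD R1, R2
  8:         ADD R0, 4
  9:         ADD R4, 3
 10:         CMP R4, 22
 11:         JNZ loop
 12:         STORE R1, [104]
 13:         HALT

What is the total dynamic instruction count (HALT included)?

MOV R2, 10 → R2=10
MOV R1, 0 → R1=0
MOV R4, 1 → R4=1
MOV R0, 100 → R0=100
LOAD R2, [R0] → R2=M[100]=14
OR R1, R2 → R1=0|14=14
ADD R1, R2 → R1=14+14=28
ADD R0, 4 → R0=100+4=104
ADD R4, 3 → R4=1+3=4
CMP R4, 22  (cmp 4,22)
JNZ loop: taken
LOAD R2, [R0] → R2=M[104]=26
OR R1, R2 → R1=28|26=30
ADD R1, R2 → R1=30+26=56
ADD R0, 4 → R0=104+4=108
ADD R4, 3 → R4=4+3=7
CMP R4, 22  (cmp 7,22)
JNZ loop: taken
LOAD R2, [R0] → R2=M[108]=15
OR R1, R2 → R1=56|15=63
ADD R1, R2 → R1=63+15=78
ADD R0, 4 → R0=108+4=112
ADD R4, 3 → R4=7+3=10
CMP R4, 22  (cmp 10,22)
JNZ loop: taken
LOAD R2, [R0] → R2=M[112]=-3
OR R1, R2 → R1=78|(-3)=-1
ADD R1, R2 → R1=(-1)+(-3)=-4
ADD R0, 4 → R0=112+4=116
ADD R4, 3 → R4=10+3=13
CMP R4, 22  (cmp 13,22)
JNZ loop: taken
LOAD R2, [R0] → R2=M[116]=7
OR R1, R2 → R1=(-4)|7=-1
ADD R1, R2 → R1=(-1)+7=6
ADD R0, 4 → R0=116+4=120
ADD R4, 3 → R4=13+3=16
CMP R4, 22  (cmp 16,22)
JNZ loop: taken
LOAD R2, [R0] → R2=M[120]=24
OR R1, R2 → R1=6|24=30
ADD R1, R2 → R1=30+24=54
ADD R0, 4 → R0=120+4=124
ADD R4, 3 → R4=16+3=19
CMP R4, 22  (cmp 19,22)
JNZ loop: taken
LOAD R2, [R0] → R2=M[124]=19
OR R1, R2 → R1=54|19=55
ADD R1, R2 → R1=55+19=74
ADD R0, 4 → R0=124+4=128
ADD R4, 3 → R4=19+3=22
CMP R4, 22  (cmp 22,22)
JNZ loop: not taken
STORE R1, [104] → M[104]=74
halt.
Total executed instructions: 55.

55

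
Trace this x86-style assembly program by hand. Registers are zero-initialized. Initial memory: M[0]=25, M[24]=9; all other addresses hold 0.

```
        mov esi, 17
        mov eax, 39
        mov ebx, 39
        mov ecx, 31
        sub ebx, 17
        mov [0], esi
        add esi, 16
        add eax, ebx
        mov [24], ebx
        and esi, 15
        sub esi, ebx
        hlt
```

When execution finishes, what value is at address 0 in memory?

mov esi, 17 → esi=17
mov eax, 39 → eax=39
mov ebx, 39 → ebx=39
mov ecx, 31 → ecx=31
sub ebx, 17 → ebx=39-17=22
mov [0], esi → M[0]=17
add esi, 16 → esi=17+16=33
add eax, ebx → eax=39+22=61
mov [24], ebx → M[24]=22
and esi, 15 → esi=33&15=1
sub esi, ebx → esi=1-22=-21
halt.

17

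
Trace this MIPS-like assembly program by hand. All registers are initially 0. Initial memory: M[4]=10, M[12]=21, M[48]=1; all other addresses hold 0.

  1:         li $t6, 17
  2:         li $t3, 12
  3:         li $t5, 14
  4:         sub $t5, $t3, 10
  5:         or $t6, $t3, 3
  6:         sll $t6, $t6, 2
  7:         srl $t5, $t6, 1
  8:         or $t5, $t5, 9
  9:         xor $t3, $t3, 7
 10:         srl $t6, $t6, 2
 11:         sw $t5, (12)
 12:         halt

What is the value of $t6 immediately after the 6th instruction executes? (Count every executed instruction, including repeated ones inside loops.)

$t6=17
$t3=12
$t5=14
$t5=12-10=2
$t6=12|3=15
$t6=15<<2=60
After step 6: $t6 = 60.

60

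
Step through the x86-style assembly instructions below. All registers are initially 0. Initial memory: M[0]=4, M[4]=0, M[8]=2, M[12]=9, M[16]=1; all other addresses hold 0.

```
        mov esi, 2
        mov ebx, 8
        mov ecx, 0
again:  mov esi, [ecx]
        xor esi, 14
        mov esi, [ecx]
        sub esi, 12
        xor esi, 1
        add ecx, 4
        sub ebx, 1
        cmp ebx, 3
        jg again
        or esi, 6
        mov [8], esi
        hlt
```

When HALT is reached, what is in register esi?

after mov esi, 2: esi=2
after mov ebx, 8: ebx=8
after mov ecx, 0: ecx=0
after mov esi, [ecx]: esi=M[0]=4
after xor esi, 14: esi=4^14=10
after mov esi, [ecx]: esi=M[0]=4
after sub esi, 12: esi=4-12=-8
after xor esi, 1: esi=(-8)^1=-7
after add ecx, 4: ecx=0+4=4
after sub ebx, 1: ebx=8-1=7
cmp ebx, 3  (cmp 7,3)
jg again: taken
after mov esi, [ecx]: esi=M[4]=0
after xor esi, 14: esi=0^14=14
after mov esi, [ecx]: esi=M[4]=0
after sub esi, 12: esi=0-12=-12
after xor esi, 1: esi=(-12)^1=-11
after add ecx, 4: ecx=4+4=8
after sub ebx, 1: ebx=7-1=6
cmp ebx, 3  (cmp 6,3)
jg again: taken
after mov esi, [ecx]: esi=M[8]=2
after xor esi, 14: esi=2^14=12
after mov esi, [ecx]: esi=M[8]=2
after sub esi, 12: esi=2-12=-10
after xor esi, 1: esi=(-10)^1=-9
after add ecx, 4: ecx=8+4=12
after sub ebx, 1: ebx=6-1=5
cmp ebx, 3  (cmp 5,3)
jg again: taken
after mov esi, [ecx]: esi=M[12]=9
after xor esi, 14: esi=9^14=7
after mov esi, [ecx]: esi=M[12]=9
after sub esi, 12: esi=9-12=-3
after xor esi, 1: esi=(-3)^1=-4
after add ecx, 4: ecx=12+4=16
after sub ebx, 1: ebx=5-1=4
cmp ebx, 3  (cmp 4,3)
jg again: taken
after mov esi, [ecx]: esi=M[16]=1
after xor esi, 14: esi=1^14=15
after mov esi, [ecx]: esi=M[16]=1
after sub esi, 12: esi=1-12=-11
after xor esi, 1: esi=(-11)^1=-12
after add ecx, 4: ecx=16+4=20
after sub ebx, 1: ebx=4-1=3
cmp ebx, 3  (cmp 3,3)
jg again: not taken
after or esi, 6: esi=(-12)|6=-10
mov [8], esi → M[8]=-10
halt.

-10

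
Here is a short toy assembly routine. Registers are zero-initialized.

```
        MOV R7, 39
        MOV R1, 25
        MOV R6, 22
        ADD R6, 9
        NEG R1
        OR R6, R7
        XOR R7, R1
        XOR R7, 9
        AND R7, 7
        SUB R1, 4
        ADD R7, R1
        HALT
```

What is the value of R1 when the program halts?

R7=39
R1=25
R6=22
R6=22+9=31
R1=-(25)=-25
R6=31|39=63
R7=39^(-25)=-64
R7=(-64)^9=-55
R7=(-55)&7=1
R1=(-25)-4=-29
R7=1+(-29)=-28
halt.

-29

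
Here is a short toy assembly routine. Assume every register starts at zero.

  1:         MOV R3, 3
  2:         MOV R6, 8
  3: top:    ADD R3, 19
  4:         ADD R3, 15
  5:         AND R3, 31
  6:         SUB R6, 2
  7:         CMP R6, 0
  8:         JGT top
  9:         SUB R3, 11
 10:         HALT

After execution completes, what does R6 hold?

0

MOV R3, 3 → R3=3
MOV R6, 8 → R6=8
ADD R3, 19 → R3=3+19=22
ADD R3, 15 → R3=22+15=37
AND R3, 31 → R3=37&31=5
SUB R6, 2 → R6=8-2=6
CMP R6, 0  (cmp 6,0)
JGT top: taken
ADD R3, 19 → R3=5+19=24
ADD R3, 15 → R3=24+15=39
AND R3, 31 → R3=39&31=7
SUB R6, 2 → R6=6-2=4
CMP R6, 0  (cmp 4,0)
JGT top: taken
ADD R3, 19 → R3=7+19=26
ADD R3, 15 → R3=26+15=41
AND R3, 31 → R3=41&31=9
SUB R6, 2 → R6=4-2=2
CMP R6, 0  (cmp 2,0)
JGT top: taken
ADD R3, 19 → R3=9+19=28
ADD R3, 15 → R3=28+15=43
AND R3, 31 → R3=43&31=11
SUB R6, 2 → R6=2-2=0
CMP R6, 0  (cmp 0,0)
JGT top: not taken
SUB R3, 11 → R3=11-11=0
halt.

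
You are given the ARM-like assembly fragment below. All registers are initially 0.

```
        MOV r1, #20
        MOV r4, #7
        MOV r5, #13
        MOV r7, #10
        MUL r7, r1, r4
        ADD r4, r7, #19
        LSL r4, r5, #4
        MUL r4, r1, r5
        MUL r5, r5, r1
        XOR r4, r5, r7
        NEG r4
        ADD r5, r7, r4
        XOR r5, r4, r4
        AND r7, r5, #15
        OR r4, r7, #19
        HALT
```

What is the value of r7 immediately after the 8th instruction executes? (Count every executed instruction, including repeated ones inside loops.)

r1=20
r4=7
r5=13
r7=10
r7=20*7=140
r4=140+19=159
r4=13<<4=208
r4=20*13=260
After step 8: r7 = 140.

140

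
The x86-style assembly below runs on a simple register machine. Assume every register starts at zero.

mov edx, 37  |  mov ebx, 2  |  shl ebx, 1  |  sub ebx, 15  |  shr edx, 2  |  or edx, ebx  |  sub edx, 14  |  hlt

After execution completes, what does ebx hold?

mov edx, 37 → edx=37
mov ebx, 2 → ebx=2
shl ebx, 1 → ebx=2<<1=4
sub ebx, 15 → ebx=4-15=-11
shr edx, 2 → edx=37>>2=9
or edx, ebx → edx=9|(-11)=-3
sub edx, 14 → edx=(-3)-14=-17
halt.

-11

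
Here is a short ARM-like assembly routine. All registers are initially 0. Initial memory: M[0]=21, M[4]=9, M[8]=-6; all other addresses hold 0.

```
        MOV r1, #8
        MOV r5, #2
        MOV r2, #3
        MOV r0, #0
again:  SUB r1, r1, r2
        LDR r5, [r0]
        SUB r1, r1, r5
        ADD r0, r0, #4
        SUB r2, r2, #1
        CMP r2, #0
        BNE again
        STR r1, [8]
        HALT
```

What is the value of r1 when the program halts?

after MOV r1, #8: r1=8
after MOV r5, #2: r5=2
after MOV r2, #3: r2=3
after MOV r0, #0: r0=0
after SUB r1, r1, r2: r1=8-3=5
after LDR r5, [r0]: r5=M[0]=21
after SUB r1, r1, r5: r1=5-21=-16
after ADD r0, r0, #4: r0=0+4=4
after SUB r2, r2, #1: r2=3-1=2
CMP r2, #0  (cmp 2,0)
BNE again: taken
after SUB r1, r1, r2: r1=(-16)-2=-18
after LDR r5, [r0]: r5=M[4]=9
after SUB r1, r1, r5: r1=(-18)-9=-27
after ADD r0, r0, #4: r0=4+4=8
after SUB r2, r2, #1: r2=2-1=1
CMP r2, #0  (cmp 1,0)
BNE again: taken
after SUB r1, r1, r2: r1=(-27)-1=-28
after LDR r5, [r0]: r5=M[8]=-6
after SUB r1, r1, r5: r1=(-28)-(-6)=-22
after ADD r0, r0, #4: r0=8+4=12
after SUB r2, r2, #1: r2=1-1=0
CMP r2, #0  (cmp 0,0)
BNE again: not taken
STR r1, [8] → M[8]=-22
halt.

-22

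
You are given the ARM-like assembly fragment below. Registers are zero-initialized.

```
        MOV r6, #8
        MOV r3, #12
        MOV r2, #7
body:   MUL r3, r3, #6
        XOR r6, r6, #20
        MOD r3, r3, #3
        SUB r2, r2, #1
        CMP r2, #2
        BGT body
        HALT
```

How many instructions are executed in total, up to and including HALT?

34

MOV r6, #8 → r6=8
MOV r3, #12 → r3=12
MOV r2, #7 → r2=7
MUL r3, r3, #6 → r3=12*6=72
XOR r6, r6, #20 → r6=8^20=28
MOD r3, r3, #3 → r3=72%3=0
SUB r2, r2, #1 → r2=7-1=6
CMP r2, #2  (cmp 6,2)
BGT body: taken
MUL r3, r3, #6 → r3=0*6=0
XOR r6, r6, #20 → r6=28^20=8
MOD r3, r3, #3 → r3=0%3=0
SUB r2, r2, #1 → r2=6-1=5
CMP r2, #2  (cmp 5,2)
BGT body: taken
MUL r3, r3, #6 → r3=0*6=0
XOR r6, r6, #20 → r6=8^20=28
MOD r3, r3, #3 → r3=0%3=0
SUB r2, r2, #1 → r2=5-1=4
CMP r2, #2  (cmp 4,2)
BGT body: taken
MUL r3, r3, #6 → r3=0*6=0
XOR r6, r6, #20 → r6=28^20=8
MOD r3, r3, #3 → r3=0%3=0
SUB r2, r2, #1 → r2=4-1=3
CMP r2, #2  (cmp 3,2)
BGT body: taken
MUL r3, r3, #6 → r3=0*6=0
XOR r6, r6, #20 → r6=8^20=28
MOD r3, r3, #3 → r3=0%3=0
SUB r2, r2, #1 → r2=3-1=2
CMP r2, #2  (cmp 2,2)
BGT body: not taken
halt.
Total executed instructions: 34.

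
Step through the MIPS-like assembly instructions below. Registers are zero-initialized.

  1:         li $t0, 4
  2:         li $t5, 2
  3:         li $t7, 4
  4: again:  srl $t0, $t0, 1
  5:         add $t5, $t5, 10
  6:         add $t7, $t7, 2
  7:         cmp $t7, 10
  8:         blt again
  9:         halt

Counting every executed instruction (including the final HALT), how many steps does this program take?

19

after li $t0, 4: $t0=4
after li $t5, 2: $t5=2
after li $t7, 4: $t7=4
after srl $t0, $t0, 1: $t0=4>>1=2
after add $t5, $t5, 10: $t5=2+10=12
after add $t7, $t7, 2: $t7=4+2=6
cmp $t7, 10  (cmp 6,10)
blt again: taken
after srl $t0, $t0, 1: $t0=2>>1=1
after add $t5, $t5, 10: $t5=12+10=22
after add $t7, $t7, 2: $t7=6+2=8
cmp $t7, 10  (cmp 8,10)
blt again: taken
after srl $t0, $t0, 1: $t0=1>>1=0
after add $t5, $t5, 10: $t5=22+10=32
after add $t7, $t7, 2: $t7=8+2=10
cmp $t7, 10  (cmp 10,10)
blt again: not taken
halt.
Total executed instructions: 19.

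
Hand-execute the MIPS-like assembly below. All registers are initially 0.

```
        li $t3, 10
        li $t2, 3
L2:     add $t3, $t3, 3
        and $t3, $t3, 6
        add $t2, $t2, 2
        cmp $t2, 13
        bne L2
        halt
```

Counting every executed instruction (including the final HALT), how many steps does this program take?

$t3=10
$t2=3
$t3=10+3=13
$t3=13&6=4
$t2=3+2=5
cmp $t2, 13  (cmp 5,13)
bne L2: taken
$t3=4+3=7
$t3=7&6=6
$t2=5+2=7
cmp $t2, 13  (cmp 7,13)
bne L2: taken
$t3=6+3=9
$t3=9&6=0
$t2=7+2=9
cmp $t2, 13  (cmp 9,13)
bne L2: taken
$t3=0+3=3
$t3=3&6=2
$t2=9+2=11
cmp $t2, 13  (cmp 11,13)
bne L2: taken
$t3=2+3=5
$t3=5&6=4
$t2=11+2=13
cmp $t2, 13  (cmp 13,13)
bne L2: not taken
halt.
Total executed instructions: 28.

28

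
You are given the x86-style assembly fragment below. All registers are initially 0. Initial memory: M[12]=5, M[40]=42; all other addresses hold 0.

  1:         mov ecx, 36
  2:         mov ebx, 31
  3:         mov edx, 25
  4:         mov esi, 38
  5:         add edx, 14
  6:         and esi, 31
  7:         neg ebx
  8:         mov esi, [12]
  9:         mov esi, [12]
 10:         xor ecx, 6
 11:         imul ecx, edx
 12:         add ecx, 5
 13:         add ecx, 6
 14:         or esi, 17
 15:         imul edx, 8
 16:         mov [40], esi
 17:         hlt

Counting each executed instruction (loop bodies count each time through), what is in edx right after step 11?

after mov ecx, 36: ecx=36
after mov ebx, 31: ebx=31
after mov edx, 25: edx=25
after mov esi, 38: esi=38
after add edx, 14: edx=25+14=39
after and esi, 31: esi=38&31=6
after neg ebx: ebx=-(31)=-31
after mov esi, [12]: esi=M[12]=5
after mov esi, [12]: esi=M[12]=5
after xor ecx, 6: ecx=36^6=34
after imul ecx, edx: ecx=34*39=1326
After step 11: edx = 39.

39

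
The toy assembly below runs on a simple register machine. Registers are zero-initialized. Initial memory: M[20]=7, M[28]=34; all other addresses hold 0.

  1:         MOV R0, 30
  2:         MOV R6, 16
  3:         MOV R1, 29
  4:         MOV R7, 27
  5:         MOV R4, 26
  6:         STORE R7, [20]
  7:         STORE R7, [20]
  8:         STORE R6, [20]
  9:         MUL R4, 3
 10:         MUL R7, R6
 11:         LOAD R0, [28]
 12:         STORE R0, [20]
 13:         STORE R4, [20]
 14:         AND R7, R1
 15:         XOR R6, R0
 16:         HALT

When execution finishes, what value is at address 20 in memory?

R0=30
R6=16
R1=29
R7=27
R4=26
STORE R7, [20] → M[20]=27
STORE R7, [20] → M[20]=27
STORE R6, [20] → M[20]=16
R4=26*3=78
R7=27*16=432
R0=M[28]=34
STORE R0, [20] → M[20]=34
STORE R4, [20] → M[20]=78
R7=432&29=16
R6=16^34=50
halt.

78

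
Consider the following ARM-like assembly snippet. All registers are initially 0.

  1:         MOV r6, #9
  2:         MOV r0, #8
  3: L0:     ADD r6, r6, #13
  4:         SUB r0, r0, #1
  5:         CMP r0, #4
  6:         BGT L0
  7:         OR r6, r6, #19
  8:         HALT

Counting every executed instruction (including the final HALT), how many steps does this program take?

20

after MOV r6, #9: r6=9
after MOV r0, #8: r0=8
after ADD r6, r6, #13: r6=9+13=22
after SUB r0, r0, #1: r0=8-1=7
CMP r0, #4  (cmp 7,4)
BGT L0: taken
after ADD r6, r6, #13: r6=22+13=35
after SUB r0, r0, #1: r0=7-1=6
CMP r0, #4  (cmp 6,4)
BGT L0: taken
after ADD r6, r6, #13: r6=35+13=48
after SUB r0, r0, #1: r0=6-1=5
CMP r0, #4  (cmp 5,4)
BGT L0: taken
after ADD r6, r6, #13: r6=48+13=61
after SUB r0, r0, #1: r0=5-1=4
CMP r0, #4  (cmp 4,4)
BGT L0: not taken
after OR r6, r6, #19: r6=61|19=63
halt.
Total executed instructions: 20.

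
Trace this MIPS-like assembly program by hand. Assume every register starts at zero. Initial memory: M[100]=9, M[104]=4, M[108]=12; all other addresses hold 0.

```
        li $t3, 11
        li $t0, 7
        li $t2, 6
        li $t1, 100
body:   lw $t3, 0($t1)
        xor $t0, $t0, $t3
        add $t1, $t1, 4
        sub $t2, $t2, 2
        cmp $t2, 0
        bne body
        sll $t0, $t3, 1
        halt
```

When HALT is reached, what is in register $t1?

after li $t3, 11: $t3=11
after li $t0, 7: $t0=7
after li $t2, 6: $t2=6
after li $t1, 100: $t1=100
after lw $t3, 0($t1): $t3=M[100]=9
after xor $t0, $t0, $t3: $t0=7^9=14
after add $t1, $t1, 4: $t1=100+4=104
after sub $t2, $t2, 2: $t2=6-2=4
cmp $t2, 0  (cmp 4,0)
bne body: taken
after lw $t3, 0($t1): $t3=M[104]=4
after xor $t0, $t0, $t3: $t0=14^4=10
after add $t1, $t1, 4: $t1=104+4=108
after sub $t2, $t2, 2: $t2=4-2=2
cmp $t2, 0  (cmp 2,0)
bne body: taken
after lw $t3, 0($t1): $t3=M[108]=12
after xor $t0, $t0, $t3: $t0=10^12=6
after add $t1, $t1, 4: $t1=108+4=112
after sub $t2, $t2, 2: $t2=2-2=0
cmp $t2, 0  (cmp 0,0)
bne body: not taken
after sll $t0, $t3, 1: $t0=12<<1=24
halt.

112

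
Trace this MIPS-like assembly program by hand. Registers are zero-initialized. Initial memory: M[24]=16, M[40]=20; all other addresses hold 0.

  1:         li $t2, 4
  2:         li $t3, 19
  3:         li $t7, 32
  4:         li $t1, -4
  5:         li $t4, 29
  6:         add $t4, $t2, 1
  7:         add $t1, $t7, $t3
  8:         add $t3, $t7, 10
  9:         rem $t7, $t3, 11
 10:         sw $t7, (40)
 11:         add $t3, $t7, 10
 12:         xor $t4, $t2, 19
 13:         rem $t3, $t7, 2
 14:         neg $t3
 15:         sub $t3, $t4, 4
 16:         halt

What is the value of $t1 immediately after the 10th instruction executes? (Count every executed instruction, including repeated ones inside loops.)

51

after li $t2, 4: $t2=4
after li $t3, 19: $t3=19
after li $t7, 32: $t7=32
after li $t1, -4: $t1=-4
after li $t4, 29: $t4=29
after add $t4, $t2, 1: $t4=4+1=5
after add $t1, $t7, $t3: $t1=32+19=51
after add $t3, $t7, 10: $t3=32+10=42
after rem $t7, $t3, 11: $t7=42%11=9
sw $t7, (40) → M[40]=9
After step 10: $t1 = 51.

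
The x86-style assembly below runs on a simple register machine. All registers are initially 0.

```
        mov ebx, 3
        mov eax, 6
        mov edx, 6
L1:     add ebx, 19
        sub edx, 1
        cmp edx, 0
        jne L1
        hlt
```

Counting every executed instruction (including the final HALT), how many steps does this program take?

28

mov ebx, 3 → ebx=3
mov eax, 6 → eax=6
mov edx, 6 → edx=6
add ebx, 19 → ebx=3+19=22
sub edx, 1 → edx=6-1=5
cmp edx, 0  (cmp 5,0)
jne L1: taken
add ebx, 19 → ebx=22+19=41
sub edx, 1 → edx=5-1=4
cmp edx, 0  (cmp 4,0)
jne L1: taken
add ebx, 19 → ebx=41+19=60
sub edx, 1 → edx=4-1=3
cmp edx, 0  (cmp 3,0)
jne L1: taken
add ebx, 19 → ebx=60+19=79
sub edx, 1 → edx=3-1=2
cmp edx, 0  (cmp 2,0)
jne L1: taken
add ebx, 19 → ebx=79+19=98
sub edx, 1 → edx=2-1=1
cmp edx, 0  (cmp 1,0)
jne L1: taken
add ebx, 19 → ebx=98+19=117
sub edx, 1 → edx=1-1=0
cmp edx, 0  (cmp 0,0)
jne L1: not taken
halt.
Total executed instructions: 28.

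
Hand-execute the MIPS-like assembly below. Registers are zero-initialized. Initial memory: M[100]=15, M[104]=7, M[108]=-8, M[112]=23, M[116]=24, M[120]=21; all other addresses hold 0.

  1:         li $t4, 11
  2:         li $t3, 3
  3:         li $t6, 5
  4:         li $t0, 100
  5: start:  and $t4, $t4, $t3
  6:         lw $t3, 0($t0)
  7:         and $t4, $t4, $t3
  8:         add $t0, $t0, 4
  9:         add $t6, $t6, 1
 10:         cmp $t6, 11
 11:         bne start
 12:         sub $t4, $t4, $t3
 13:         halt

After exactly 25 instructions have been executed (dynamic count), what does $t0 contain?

li $t4, 11 → $t4=11
li $t3, 3 → $t3=3
li $t6, 5 → $t6=5
li $t0, 100 → $t0=100
and $t4, $t4, $t3 → $t4=11&3=3
lw $t3, 0($t0) → $t3=M[100]=15
and $t4, $t4, $t3 → $t4=3&15=3
add $t0, $t0, 4 → $t0=100+4=104
add $t6, $t6, 1 → $t6=5+1=6
cmp $t6, 11  (cmp 6,11)
bne start: taken
and $t4, $t4, $t3 → $t4=3&15=3
lw $t3, 0($t0) → $t3=M[104]=7
and $t4, $t4, $t3 → $t4=3&7=3
add $t0, $t0, 4 → $t0=104+4=108
add $t6, $t6, 1 → $t6=6+1=7
cmp $t6, 11  (cmp 7,11)
bne start: taken
and $t4, $t4, $t3 → $t4=3&7=3
lw $t3, 0($t0) → $t3=M[108]=-8
and $t4, $t4, $t3 → $t4=3&(-8)=0
add $t0, $t0, 4 → $t0=108+4=112
add $t6, $t6, 1 → $t6=7+1=8
cmp $t6, 11  (cmp 8,11)
bne start: taken
After step 25: $t0 = 112.

112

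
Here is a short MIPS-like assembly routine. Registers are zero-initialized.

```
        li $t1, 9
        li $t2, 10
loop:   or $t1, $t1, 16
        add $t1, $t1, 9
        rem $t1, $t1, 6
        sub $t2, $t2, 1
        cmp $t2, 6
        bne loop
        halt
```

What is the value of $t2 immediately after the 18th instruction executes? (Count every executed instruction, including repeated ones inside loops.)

7

li $t1, 9 → $t1=9
li $t2, 10 → $t2=10
or $t1, $t1, 16 → $t1=9|16=25
add $t1, $t1, 9 → $t1=25+9=34
rem $t1, $t1, 6 → $t1=34%6=4
sub $t2, $t2, 1 → $t2=10-1=9
cmp $t2, 6  (cmp 9,6)
bne loop: taken
or $t1, $t1, 16 → $t1=4|16=20
add $t1, $t1, 9 → $t1=20+9=29
rem $t1, $t1, 6 → $t1=29%6=5
sub $t2, $t2, 1 → $t2=9-1=8
cmp $t2, 6  (cmp 8,6)
bne loop: taken
or $t1, $t1, 16 → $t1=5|16=21
add $t1, $t1, 9 → $t1=21+9=30
rem $t1, $t1, 6 → $t1=30%6=0
sub $t2, $t2, 1 → $t2=8-1=7
After step 18: $t2 = 7.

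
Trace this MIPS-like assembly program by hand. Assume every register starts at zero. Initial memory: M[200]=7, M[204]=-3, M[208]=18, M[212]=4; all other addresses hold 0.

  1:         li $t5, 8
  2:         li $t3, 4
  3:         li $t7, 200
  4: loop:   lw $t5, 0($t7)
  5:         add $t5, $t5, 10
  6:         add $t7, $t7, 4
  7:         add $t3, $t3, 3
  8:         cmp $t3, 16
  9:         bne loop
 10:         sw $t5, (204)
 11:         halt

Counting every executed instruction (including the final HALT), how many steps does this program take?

$t5=8
$t3=4
$t7=200
$t5=M[200]=7
$t5=7+10=17
$t7=200+4=204
$t3=4+3=7
cmp $t3, 16  (cmp 7,16)
bne loop: taken
$t5=M[204]=-3
$t5=(-3)+10=7
$t7=204+4=208
$t3=7+3=10
cmp $t3, 16  (cmp 10,16)
bne loop: taken
$t5=M[208]=18
$t5=18+10=28
$t7=208+4=212
$t3=10+3=13
cmp $t3, 16  (cmp 13,16)
bne loop: taken
$t5=M[212]=4
$t5=4+10=14
$t7=212+4=216
$t3=13+3=16
cmp $t3, 16  (cmp 16,16)
bne loop: not taken
sw $t5, (204) → M[204]=14
halt.
Total executed instructions: 29.

29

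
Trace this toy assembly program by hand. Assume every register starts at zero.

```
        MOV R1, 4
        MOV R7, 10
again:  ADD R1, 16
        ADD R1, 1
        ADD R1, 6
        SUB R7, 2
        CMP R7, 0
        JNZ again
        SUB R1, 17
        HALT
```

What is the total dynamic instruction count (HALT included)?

34

MOV R1, 4 → R1=4
MOV R7, 10 → R7=10
ADD R1, 16 → R1=4+16=20
ADD R1, 1 → R1=20+1=21
ADD R1, 6 → R1=21+6=27
SUB R7, 2 → R7=10-2=8
CMP R7, 0  (cmp 8,0)
JNZ again: taken
ADD R1, 16 → R1=27+16=43
ADD R1, 1 → R1=43+1=44
ADD R1, 6 → R1=44+6=50
SUB R7, 2 → R7=8-2=6
CMP R7, 0  (cmp 6,0)
JNZ again: taken
ADD R1, 16 → R1=50+16=66
ADD R1, 1 → R1=66+1=67
ADD R1, 6 → R1=67+6=73
SUB R7, 2 → R7=6-2=4
CMP R7, 0  (cmp 4,0)
JNZ again: taken
ADD R1, 16 → R1=73+16=89
ADD R1, 1 → R1=89+1=90
ADD R1, 6 → R1=90+6=96
SUB R7, 2 → R7=4-2=2
CMP R7, 0  (cmp 2,0)
JNZ again: taken
ADD R1, 16 → R1=96+16=112
ADD R1, 1 → R1=112+1=113
ADD R1, 6 → R1=113+6=119
SUB R7, 2 → R7=2-2=0
CMP R7, 0  (cmp 0,0)
JNZ again: not taken
SUB R1, 17 → R1=119-17=102
halt.
Total executed instructions: 34.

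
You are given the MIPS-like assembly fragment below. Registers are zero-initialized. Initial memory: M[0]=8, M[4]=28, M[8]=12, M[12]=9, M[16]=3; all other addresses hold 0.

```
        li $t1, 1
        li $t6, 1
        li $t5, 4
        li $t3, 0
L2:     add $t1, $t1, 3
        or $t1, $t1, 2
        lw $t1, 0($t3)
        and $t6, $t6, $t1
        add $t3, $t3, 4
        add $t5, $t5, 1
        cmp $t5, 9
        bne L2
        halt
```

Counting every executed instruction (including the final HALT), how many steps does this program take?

45

after li $t1, 1: $t1=1
after li $t6, 1: $t6=1
after li $t5, 4: $t5=4
after li $t3, 0: $t3=0
after add $t1, $t1, 3: $t1=1+3=4
after or $t1, $t1, 2: $t1=4|2=6
after lw $t1, 0($t3): $t1=M[0]=8
after and $t6, $t6, $t1: $t6=1&8=0
after add $t3, $t3, 4: $t3=0+4=4
after add $t5, $t5, 1: $t5=4+1=5
cmp $t5, 9  (cmp 5,9)
bne L2: taken
after add $t1, $t1, 3: $t1=8+3=11
after or $t1, $t1, 2: $t1=11|2=11
after lw $t1, 0($t3): $t1=M[4]=28
after and $t6, $t6, $t1: $t6=0&28=0
after add $t3, $t3, 4: $t3=4+4=8
after add $t5, $t5, 1: $t5=5+1=6
cmp $t5, 9  (cmp 6,9)
bne L2: taken
after add $t1, $t1, 3: $t1=28+3=31
after or $t1, $t1, 2: $t1=31|2=31
after lw $t1, 0($t3): $t1=M[8]=12
after and $t6, $t6, $t1: $t6=0&12=0
after add $t3, $t3, 4: $t3=8+4=12
after add $t5, $t5, 1: $t5=6+1=7
cmp $t5, 9  (cmp 7,9)
bne L2: taken
after add $t1, $t1, 3: $t1=12+3=15
after or $t1, $t1, 2: $t1=15|2=15
after lw $t1, 0($t3): $t1=M[12]=9
after and $t6, $t6, $t1: $t6=0&9=0
after add $t3, $t3, 4: $t3=12+4=16
after add $t5, $t5, 1: $t5=7+1=8
cmp $t5, 9  (cmp 8,9)
bne L2: taken
after add $t1, $t1, 3: $t1=9+3=12
after or $t1, $t1, 2: $t1=12|2=14
after lw $t1, 0($t3): $t1=M[16]=3
after and $t6, $t6, $t1: $t6=0&3=0
after add $t3, $t3, 4: $t3=16+4=20
after add $t5, $t5, 1: $t5=8+1=9
cmp $t5, 9  (cmp 9,9)
bne L2: not taken
halt.
Total executed instructions: 45.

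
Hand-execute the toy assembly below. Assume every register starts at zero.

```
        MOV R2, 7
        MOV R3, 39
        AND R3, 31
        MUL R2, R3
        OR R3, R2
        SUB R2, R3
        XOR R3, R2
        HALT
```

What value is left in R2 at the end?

after MOV R2, 7: R2=7
after MOV R3, 39: R3=39
after AND R3, 31: R3=39&31=7
after MUL R2, R3: R2=7*7=49
after OR R3, R2: R3=7|49=55
after SUB R2, R3: R2=49-55=-6
after XOR R3, R2: R3=55^(-6)=-51
halt.

-6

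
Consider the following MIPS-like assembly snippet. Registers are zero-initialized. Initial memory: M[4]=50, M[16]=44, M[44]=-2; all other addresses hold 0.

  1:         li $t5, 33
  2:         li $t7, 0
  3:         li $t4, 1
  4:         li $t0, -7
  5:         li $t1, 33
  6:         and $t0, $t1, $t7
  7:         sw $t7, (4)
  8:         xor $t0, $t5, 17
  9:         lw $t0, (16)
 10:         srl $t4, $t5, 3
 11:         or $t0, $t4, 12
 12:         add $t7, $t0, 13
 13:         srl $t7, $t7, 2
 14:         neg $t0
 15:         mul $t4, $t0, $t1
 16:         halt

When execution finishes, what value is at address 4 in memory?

0

li $t5, 33 → $t5=33
li $t7, 0 → $t7=0
li $t4, 1 → $t4=1
li $t0, -7 → $t0=-7
li $t1, 33 → $t1=33
and $t0, $t1, $t7 → $t0=33&0=0
sw $t7, (4) → M[4]=0
xor $t0, $t5, 17 → $t0=33^17=48
lw $t0, (16) → $t0=M[16]=44
srl $t4, $t5, 3 → $t4=33>>3=4
or $t0, $t4, 12 → $t0=4|12=12
add $t7, $t0, 13 → $t7=12+13=25
srl $t7, $t7, 2 → $t7=25>>2=6
neg $t0 → $t0=-(12)=-12
mul $t4, $t0, $t1 → $t4=(-12)*33=-396
halt.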